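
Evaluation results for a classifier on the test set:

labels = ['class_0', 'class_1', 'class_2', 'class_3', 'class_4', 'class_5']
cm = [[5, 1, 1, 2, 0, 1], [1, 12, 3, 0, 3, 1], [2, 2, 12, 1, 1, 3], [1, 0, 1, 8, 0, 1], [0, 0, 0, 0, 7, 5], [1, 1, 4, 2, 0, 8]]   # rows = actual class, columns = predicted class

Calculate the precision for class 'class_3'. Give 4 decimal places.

0.6154

precision = TP/(TP+FP).
class_3: TP=8, FP=2+0+1+0+2=5 → 8/13 = 0.61538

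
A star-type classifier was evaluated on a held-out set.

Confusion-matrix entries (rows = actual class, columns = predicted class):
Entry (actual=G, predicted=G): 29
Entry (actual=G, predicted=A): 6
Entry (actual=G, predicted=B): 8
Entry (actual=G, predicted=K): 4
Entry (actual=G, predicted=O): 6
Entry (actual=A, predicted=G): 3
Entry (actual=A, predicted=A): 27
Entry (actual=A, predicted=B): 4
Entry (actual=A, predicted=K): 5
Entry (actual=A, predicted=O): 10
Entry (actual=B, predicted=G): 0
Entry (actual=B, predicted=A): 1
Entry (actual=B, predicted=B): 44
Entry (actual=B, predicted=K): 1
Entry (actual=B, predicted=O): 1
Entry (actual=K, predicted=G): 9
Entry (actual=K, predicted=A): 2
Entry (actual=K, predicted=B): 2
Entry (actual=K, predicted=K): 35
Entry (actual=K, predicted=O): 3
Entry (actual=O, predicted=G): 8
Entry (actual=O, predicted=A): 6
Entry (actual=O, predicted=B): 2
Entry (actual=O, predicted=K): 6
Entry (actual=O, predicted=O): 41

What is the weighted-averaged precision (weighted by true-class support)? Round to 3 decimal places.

0.664

Per-class precision (TP/(TP+FP)):
  G: TP=29, FP=3+0+9+8=20 → 29/49 = 0.5918
  A: TP=27, FP=6+1+2+6=15 → 27/42 = 0.6429
  B: TP=44, FP=8+4+2+2=16 → 44/60 = 0.7333
  K: TP=35, FP=4+5+1+6=16 → 35/51 = 0.6863
  O: TP=41, FP=6+10+1+3=20 → 41/61 = 0.6721
Weighted-precision = Σ (supportᵢ/N)·precisionᵢ with N=263: (53/263)·0.5918 + (49/263)·0.6429 + (47/263)·0.7333 + (51/263)·0.6863 + (63/263)·0.6721 = 0.664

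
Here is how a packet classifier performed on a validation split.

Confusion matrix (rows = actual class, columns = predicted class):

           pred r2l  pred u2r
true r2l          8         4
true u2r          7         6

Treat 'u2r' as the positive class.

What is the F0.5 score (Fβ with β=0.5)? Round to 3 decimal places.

Fβ = (1+β²)·TP / ((1+β²)·TP + β²·FN + FP), with β²=1/4
= 1.25·6 / (1.25·6 + 0.25·7 + 4) = 0.566

0.566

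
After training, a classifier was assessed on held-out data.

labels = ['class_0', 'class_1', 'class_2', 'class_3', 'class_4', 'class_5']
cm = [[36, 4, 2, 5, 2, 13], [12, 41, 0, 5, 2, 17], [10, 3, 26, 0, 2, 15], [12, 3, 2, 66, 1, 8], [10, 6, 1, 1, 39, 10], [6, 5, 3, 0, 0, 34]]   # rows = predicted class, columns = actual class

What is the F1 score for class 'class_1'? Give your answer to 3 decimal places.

Treat 'class_1' as positive and all other classes as negative.
F1 score = 2·TP/(2·TP+FP+FN).
class_1: TP=41, FP=12+0+5+2+17=36, FN=4+3+3+6+5=21 → 82/139 = 0.5899

0.590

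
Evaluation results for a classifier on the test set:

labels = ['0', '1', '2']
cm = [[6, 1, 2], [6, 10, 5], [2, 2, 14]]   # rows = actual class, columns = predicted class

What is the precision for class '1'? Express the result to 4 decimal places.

0.7692

Treat '1' as positive and all other classes as negative.
precision = TP/(TP+FP).
1: TP=10, FP=1+2=3 → 10/13 = 0.76923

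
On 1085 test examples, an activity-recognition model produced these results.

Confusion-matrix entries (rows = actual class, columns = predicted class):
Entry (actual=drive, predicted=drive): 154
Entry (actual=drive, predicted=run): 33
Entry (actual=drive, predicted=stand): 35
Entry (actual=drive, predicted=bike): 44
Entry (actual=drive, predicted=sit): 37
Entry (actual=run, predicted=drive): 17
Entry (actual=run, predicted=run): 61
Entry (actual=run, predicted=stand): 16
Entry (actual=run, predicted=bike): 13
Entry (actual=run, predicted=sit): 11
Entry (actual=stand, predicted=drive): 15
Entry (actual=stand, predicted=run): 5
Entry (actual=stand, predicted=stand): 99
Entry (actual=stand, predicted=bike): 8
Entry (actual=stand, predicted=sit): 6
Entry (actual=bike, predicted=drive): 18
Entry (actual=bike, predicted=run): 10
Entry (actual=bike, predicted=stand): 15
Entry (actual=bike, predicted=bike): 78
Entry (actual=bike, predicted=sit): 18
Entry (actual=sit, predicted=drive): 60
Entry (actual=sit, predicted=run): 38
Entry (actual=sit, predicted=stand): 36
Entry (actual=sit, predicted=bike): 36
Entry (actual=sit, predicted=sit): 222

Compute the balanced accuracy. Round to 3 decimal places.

0.579

Balanced accuracy = mean of per-class recall.
  drive: recall = 154/303 = 0.5083
  run: recall = 61/118 = 0.5169
  stand: recall = 99/133 = 0.7444
  bike: recall = 78/139 = 0.5612
  sit: recall = 222/392 = 0.5663
Mean = (0.5083 + 0.5169 + 0.7444 + 0.5612 + 0.5663) / 5 = 0.579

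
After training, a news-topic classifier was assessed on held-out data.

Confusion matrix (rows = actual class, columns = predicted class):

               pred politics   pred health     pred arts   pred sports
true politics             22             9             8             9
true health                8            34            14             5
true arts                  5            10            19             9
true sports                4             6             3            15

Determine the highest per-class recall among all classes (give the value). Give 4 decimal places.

0.5574

Per-class recall (TP/(TP+FN)):
  politics: TP=22, FN=9+8+9=26 → 22/48 = 0.45833
  health: TP=34, FN=8+14+5=27 → 34/61 = 0.55738
  arts: TP=19, FN=5+10+9=24 → 19/43 = 0.44186
  sports: TP=15, FN=4+6+3=13 → 15/28 = 0.53571
Highest is class 'health' with recall = 0.5574.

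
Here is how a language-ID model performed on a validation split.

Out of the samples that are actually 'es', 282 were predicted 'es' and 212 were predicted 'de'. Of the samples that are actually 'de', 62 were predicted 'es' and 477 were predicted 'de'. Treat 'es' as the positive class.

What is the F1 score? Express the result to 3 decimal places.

0.673

Precision = TP/(TP+FP) = 282/344 = 0.8198
Recall = TP/(TP+FN) = 282/494 = 0.5709
F1 = 2·TP/(2·TP+FP+FN) = 564/838 = 0.673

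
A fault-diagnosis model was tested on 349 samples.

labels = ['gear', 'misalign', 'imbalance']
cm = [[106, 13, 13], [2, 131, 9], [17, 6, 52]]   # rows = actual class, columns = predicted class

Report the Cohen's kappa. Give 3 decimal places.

0.733

Observed agreement pₒ = trace/N = 289/349 = 0.8281
Expected agreement pₑ = Σ (rowᵢ·colᵢ)/N² = (132·125 + 142·150 + 75·74)/349² = 0.3559
κ = (pₒ − pₑ)/(1 − pₑ) = (0.8281 − 0.3559)/(1 − 0.3559) = 0.733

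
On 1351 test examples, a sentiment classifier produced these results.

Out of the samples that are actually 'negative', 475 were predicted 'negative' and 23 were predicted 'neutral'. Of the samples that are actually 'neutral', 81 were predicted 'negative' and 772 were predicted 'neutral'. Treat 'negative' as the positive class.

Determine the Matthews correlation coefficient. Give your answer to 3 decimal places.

MCC = (TP·TN − FP·FN) / √((TP+FP)(TP+FN)(TN+FP)(TN+FN))
Numerator = 475·772 − 81·23 = 364837
Denominator = √(556·498·853·795) = √187767443880 = 433321.4094
MCC = 364837 / 433321.4094 = 0.842

0.842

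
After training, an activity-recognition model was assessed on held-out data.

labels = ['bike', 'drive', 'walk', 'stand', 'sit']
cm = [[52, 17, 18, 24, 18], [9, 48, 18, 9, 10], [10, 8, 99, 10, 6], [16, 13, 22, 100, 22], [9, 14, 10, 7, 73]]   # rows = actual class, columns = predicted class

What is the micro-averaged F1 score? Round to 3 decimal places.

Micro-averaging pools counts across classes: ΣTP=372, ΣFP=270, ΣFN=270.
Micro-F1 score = 2·TP/(2·TP+FP+FN) on pooled counts = 0.579 (equals overall accuracy in single-label multiclass).

0.579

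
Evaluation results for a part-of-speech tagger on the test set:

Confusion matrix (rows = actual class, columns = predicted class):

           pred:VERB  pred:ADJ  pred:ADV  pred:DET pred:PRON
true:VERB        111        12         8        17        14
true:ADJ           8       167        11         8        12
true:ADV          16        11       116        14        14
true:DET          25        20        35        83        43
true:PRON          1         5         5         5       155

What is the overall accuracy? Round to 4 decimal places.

0.6900

Accuracy = trace / total = (111+167+116+83+155=632) / 916 = 632/916 = 0.6900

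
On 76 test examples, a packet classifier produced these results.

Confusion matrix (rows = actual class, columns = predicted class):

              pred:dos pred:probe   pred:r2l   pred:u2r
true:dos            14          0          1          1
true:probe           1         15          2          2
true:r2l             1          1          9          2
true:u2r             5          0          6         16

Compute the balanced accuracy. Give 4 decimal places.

Balanced accuracy = mean of per-class recall.
  dos: recall = 14/16 = 0.87500
  probe: recall = 15/20 = 0.75000
  r2l: recall = 9/13 = 0.69231
  u2r: recall = 16/27 = 0.59259
Mean = (0.87500 + 0.75000 + 0.69231 + 0.59259) / 4 = 0.7275

0.7275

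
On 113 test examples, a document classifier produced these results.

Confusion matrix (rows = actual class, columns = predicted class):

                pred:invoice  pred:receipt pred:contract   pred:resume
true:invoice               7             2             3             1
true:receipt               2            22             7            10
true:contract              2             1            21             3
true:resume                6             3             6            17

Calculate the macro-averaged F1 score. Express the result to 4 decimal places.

Per-class F1 score (2·TP/(2·TP+FP+FN)):
  invoice: TP=7, FP=2+2+6=10, FN=2+3+1=6 → 14/30 = 0.46667
  receipt: TP=22, FP=2+1+3=6, FN=2+7+10=19 → 44/69 = 0.63768
  contract: TP=21, FP=3+7+6=16, FN=2+1+3=6 → 42/64 = 0.65625
  resume: TP=17, FP=1+10+3=14, FN=6+3+6=15 → 34/63 = 0.53968
Macro-F1 score = mean = (0.46667 + 0.63768 + 0.65625 + 0.53968) / 4 = 0.5751

0.5751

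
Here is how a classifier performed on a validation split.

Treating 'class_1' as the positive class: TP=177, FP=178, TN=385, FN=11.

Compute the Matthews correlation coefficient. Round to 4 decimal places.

MCC = (TP·TN − FP·FN) / √((TP+FP)(TP+FN)(TN+FP)(TN+FN))
Numerator = 177·385 − 178·11 = 66187
Denominator = √(355·188·563·396) = √14879549520 = 121981.7590
MCC = 66187 / 121981.7590 = 0.5426

0.5426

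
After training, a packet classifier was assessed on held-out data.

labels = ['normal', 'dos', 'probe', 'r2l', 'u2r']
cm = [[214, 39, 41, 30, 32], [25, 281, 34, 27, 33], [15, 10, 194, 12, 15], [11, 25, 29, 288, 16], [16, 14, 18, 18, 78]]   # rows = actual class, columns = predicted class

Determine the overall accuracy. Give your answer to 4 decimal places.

Accuracy = trace / total = (214+281+194+288+78=1055) / 1515 = 1055/1515 = 0.6964

0.6964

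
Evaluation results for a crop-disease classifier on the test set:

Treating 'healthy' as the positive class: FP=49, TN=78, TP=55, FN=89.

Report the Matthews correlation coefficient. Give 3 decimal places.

-0.004

MCC = (TP·TN − FP·FN) / √((TP+FP)(TP+FN)(TN+FP)(TN+FN))
Numerator = 55·78 − 49·89 = -71
Denominator = √(104·144·127·167) = √317625984 = 17822.0645
MCC = -71 / 17822.0645 = -0.004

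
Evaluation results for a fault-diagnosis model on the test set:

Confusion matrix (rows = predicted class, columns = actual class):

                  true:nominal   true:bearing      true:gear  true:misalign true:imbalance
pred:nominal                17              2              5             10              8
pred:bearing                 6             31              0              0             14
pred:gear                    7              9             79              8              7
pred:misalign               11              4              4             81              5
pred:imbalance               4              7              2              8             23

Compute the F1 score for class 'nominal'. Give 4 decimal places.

0.3908

F1 score = 2·TP/(2·TP+FP+FN).
nominal: TP=17, FP=2+5+10+8=25, FN=6+7+11+4=28 → 34/87 = 0.39080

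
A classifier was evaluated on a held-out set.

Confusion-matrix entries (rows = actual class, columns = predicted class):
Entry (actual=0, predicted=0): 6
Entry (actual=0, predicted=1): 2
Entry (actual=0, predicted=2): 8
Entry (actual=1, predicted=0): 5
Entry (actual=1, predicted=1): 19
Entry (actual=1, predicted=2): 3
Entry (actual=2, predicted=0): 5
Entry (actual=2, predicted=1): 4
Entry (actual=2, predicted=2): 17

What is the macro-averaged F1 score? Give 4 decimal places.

Per-class F1 score (2·TP/(2·TP+FP+FN)):
  0: TP=6, FP=5+5=10, FN=2+8=10 → 12/32 = 0.37500
  1: TP=19, FP=2+4=6, FN=5+3=8 → 38/52 = 0.73077
  2: TP=17, FP=8+3=11, FN=5+4=9 → 34/54 = 0.62963
Macro-F1 score = mean = (0.37500 + 0.73077 + 0.62963) / 3 = 0.5785

0.5785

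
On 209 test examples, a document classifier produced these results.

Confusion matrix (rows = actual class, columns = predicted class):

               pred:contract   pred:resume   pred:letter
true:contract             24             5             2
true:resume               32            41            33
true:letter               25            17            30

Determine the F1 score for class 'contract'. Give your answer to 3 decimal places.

0.429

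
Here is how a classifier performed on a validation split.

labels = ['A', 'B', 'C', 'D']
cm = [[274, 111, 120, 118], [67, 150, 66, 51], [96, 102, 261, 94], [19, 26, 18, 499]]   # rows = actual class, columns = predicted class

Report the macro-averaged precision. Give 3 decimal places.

0.551

Per-class precision (TP/(TP+FP)):
  A: TP=274, FP=67+96+19=182 → 274/456 = 0.6009
  B: TP=150, FP=111+102+26=239 → 150/389 = 0.3856
  C: TP=261, FP=120+66+18=204 → 261/465 = 0.5613
  D: TP=499, FP=118+51+94=263 → 499/762 = 0.6549
Macro-precision = mean = (0.6009 + 0.3856 + 0.5613 + 0.6549) / 4 = 0.551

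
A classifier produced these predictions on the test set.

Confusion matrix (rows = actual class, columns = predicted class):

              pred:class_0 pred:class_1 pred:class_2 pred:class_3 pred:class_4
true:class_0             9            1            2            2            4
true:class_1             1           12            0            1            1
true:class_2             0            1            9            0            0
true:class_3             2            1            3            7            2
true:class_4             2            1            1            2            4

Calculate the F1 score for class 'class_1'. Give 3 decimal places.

Treat 'class_1' as positive and all other classes as negative.
F1 score = 2·TP/(2·TP+FP+FN).
class_1: TP=12, FP=1+1+1+1=4, FN=1+0+1+1=3 → 24/31 = 0.7742

0.774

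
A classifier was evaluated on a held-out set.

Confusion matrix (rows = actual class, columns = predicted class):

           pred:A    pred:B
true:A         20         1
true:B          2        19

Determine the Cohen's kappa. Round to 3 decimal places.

0.857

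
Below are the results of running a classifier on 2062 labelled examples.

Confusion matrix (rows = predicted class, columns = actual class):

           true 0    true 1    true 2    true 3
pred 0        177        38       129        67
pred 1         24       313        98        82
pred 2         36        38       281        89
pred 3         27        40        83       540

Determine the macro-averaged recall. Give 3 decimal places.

0.642

Per-class recall (TP/(TP+FN)):
  0: TP=177, FN=24+36+27=87 → 177/264 = 0.6705
  1: TP=313, FN=38+38+40=116 → 313/429 = 0.7296
  2: TP=281, FN=129+98+83=310 → 281/591 = 0.4755
  3: TP=540, FN=67+82+89=238 → 540/778 = 0.6941
Macro-recall = mean = (0.6705 + 0.7296 + 0.4755 + 0.6941) / 4 = 0.642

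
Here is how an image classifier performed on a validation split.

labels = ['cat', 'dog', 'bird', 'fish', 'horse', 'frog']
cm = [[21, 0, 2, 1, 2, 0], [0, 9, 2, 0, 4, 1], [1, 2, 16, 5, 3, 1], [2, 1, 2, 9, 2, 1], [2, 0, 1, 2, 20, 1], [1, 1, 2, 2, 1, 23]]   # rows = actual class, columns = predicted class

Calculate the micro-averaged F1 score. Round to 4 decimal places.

0.6853

Micro-averaging pools counts across classes: ΣTP=98, ΣFP=45, ΣFN=45.
Micro-F1 score = 2·TP/(2·TP+FP+FN) on pooled counts = 0.6853 (equals overall accuracy in single-label multiclass).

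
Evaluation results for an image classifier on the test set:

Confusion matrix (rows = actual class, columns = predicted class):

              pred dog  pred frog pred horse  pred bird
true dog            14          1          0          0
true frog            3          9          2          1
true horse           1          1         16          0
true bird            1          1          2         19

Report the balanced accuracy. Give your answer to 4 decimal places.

0.8121

Balanced accuracy = mean of per-class recall.
  dog: recall = 14/15 = 0.93333
  frog: recall = 9/15 = 0.60000
  horse: recall = 16/18 = 0.88889
  bird: recall = 19/23 = 0.82609
Mean = (0.93333 + 0.60000 + 0.88889 + 0.82609) / 4 = 0.8121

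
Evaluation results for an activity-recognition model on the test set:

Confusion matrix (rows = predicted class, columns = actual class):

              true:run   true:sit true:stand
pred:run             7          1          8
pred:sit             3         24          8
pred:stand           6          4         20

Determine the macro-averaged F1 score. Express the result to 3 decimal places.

Per-class F1 score (2·TP/(2·TP+FP+FN)):
  run: TP=7, FP=1+8=9, FN=3+6=9 → 14/32 = 0.4375
  sit: TP=24, FP=3+8=11, FN=1+4=5 → 48/64 = 0.7500
  stand: TP=20, FP=6+4=10, FN=8+8=16 → 40/66 = 0.6061
Macro-F1 score = mean = (0.4375 + 0.7500 + 0.6061) / 3 = 0.598

0.598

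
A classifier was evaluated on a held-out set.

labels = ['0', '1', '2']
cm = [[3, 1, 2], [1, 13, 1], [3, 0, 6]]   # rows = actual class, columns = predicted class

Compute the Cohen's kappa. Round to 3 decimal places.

0.577

Observed agreement pₒ = trace/N = 22/30 = 0.7333
Expected agreement pₑ = Σ (rowᵢ·colᵢ)/N² = (6·7 + 15·14 + 9·9)/30² = 0.3700
κ = (pₒ − pₑ)/(1 − pₑ) = (0.7333 − 0.3700)/(1 − 0.3700) = 0.577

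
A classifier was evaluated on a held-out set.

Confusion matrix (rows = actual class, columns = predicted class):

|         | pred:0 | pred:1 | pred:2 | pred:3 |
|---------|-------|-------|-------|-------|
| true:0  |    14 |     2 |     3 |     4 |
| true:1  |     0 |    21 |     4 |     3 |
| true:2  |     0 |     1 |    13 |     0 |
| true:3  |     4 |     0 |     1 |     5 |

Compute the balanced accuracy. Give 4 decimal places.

0.6968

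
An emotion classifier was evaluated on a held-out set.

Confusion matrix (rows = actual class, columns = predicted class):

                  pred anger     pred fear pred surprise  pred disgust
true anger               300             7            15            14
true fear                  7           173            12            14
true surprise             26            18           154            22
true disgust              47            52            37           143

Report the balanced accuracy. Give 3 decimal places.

0.736

Balanced accuracy = mean of per-class recall.
  anger: recall = 300/336 = 0.8929
  fear: recall = 173/206 = 0.8398
  surprise: recall = 154/220 = 0.7000
  disgust: recall = 143/279 = 0.5125
Mean = (0.8929 + 0.8398 + 0.7000 + 0.5125) / 4 = 0.736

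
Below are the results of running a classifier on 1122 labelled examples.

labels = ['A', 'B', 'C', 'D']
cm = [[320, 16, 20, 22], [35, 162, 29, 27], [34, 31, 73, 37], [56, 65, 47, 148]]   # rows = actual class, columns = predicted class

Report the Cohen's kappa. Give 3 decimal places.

0.488

Observed agreement pₒ = trace/N = 703/1122 = 0.6266
Expected agreement pₑ = Σ (rowᵢ·colᵢ)/N² = (378·445 + 253·274 + 175·169 + 316·234)/1122² = 0.2709
κ = (pₒ − pₑ)/(1 − pₑ) = (0.6266 − 0.2709)/(1 − 0.2709) = 0.488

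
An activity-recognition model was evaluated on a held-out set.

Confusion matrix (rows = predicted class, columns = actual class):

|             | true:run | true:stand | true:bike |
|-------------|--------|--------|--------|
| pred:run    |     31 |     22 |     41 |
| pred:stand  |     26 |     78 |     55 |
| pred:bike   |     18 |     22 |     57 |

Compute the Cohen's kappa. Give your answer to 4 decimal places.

0.2070

Observed agreement pₒ = trace/N = 166/350 = 0.47429
Expected agreement pₑ = Σ (rowᵢ·colᵢ)/N² = (75·94 + 122·159 + 153·97)/350² = 0.33705
κ = (pₒ − pₑ)/(1 − pₑ) = (0.47429 − 0.33705)/(1 − 0.33705) = 0.2070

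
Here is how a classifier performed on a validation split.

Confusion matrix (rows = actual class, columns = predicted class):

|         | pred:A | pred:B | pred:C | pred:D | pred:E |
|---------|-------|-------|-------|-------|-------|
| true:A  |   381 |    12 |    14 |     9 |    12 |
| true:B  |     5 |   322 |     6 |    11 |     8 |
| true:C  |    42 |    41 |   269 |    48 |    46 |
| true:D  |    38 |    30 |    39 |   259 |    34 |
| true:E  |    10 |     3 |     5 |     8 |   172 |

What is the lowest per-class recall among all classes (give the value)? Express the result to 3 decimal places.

0.603

Per-class recall (TP/(TP+FN)):
  A: TP=381, FN=12+14+9+12=47 → 381/428 = 0.8902
  B: TP=322, FN=5+6+11+8=30 → 322/352 = 0.9148
  C: TP=269, FN=42+41+48+46=177 → 269/446 = 0.6031
  D: TP=259, FN=38+30+39+34=141 → 259/400 = 0.6475
  E: TP=172, FN=10+3+5+8=26 → 172/198 = 0.8687
Lowest is class 'C' with recall = 0.603.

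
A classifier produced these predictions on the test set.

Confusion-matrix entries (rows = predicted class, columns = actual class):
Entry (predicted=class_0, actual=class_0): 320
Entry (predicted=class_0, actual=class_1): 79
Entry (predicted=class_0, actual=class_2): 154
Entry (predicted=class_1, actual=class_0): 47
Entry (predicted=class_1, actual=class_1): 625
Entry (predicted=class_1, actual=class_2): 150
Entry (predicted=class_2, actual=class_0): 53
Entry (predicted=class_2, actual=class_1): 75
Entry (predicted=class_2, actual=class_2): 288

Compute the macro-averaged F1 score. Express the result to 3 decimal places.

0.670

Per-class F1 score (2·TP/(2·TP+FP+FN)):
  class_0: TP=320, FP=79+154=233, FN=47+53=100 → 640/973 = 0.6578
  class_1: TP=625, FP=47+150=197, FN=79+75=154 → 1250/1601 = 0.7808
  class_2: TP=288, FP=53+75=128, FN=154+150=304 → 576/1008 = 0.5714
Macro-F1 score = mean = (0.6578 + 0.7808 + 0.5714) / 3 = 0.670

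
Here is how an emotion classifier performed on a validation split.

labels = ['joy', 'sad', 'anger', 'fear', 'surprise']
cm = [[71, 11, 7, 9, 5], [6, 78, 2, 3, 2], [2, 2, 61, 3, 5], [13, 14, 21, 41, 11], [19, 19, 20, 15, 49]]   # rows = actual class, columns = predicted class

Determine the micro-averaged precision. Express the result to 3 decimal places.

0.613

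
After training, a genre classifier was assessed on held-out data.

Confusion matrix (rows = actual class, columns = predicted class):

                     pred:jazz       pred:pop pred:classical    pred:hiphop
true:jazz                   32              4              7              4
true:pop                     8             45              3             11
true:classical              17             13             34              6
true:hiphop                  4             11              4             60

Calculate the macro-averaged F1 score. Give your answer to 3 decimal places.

Per-class F1 score (2·TP/(2·TP+FP+FN)):
  jazz: TP=32, FP=8+17+4=29, FN=4+7+4=15 → 64/108 = 0.5926
  pop: TP=45, FP=4+13+11=28, FN=8+3+11=22 → 90/140 = 0.6429
  classical: TP=34, FP=7+3+4=14, FN=17+13+6=36 → 68/118 = 0.5763
  hiphop: TP=60, FP=4+11+6=21, FN=4+11+4=19 → 120/160 = 0.7500
Macro-F1 score = mean = (0.5926 + 0.6429 + 0.5763 + 0.7500) / 4 = 0.640

0.640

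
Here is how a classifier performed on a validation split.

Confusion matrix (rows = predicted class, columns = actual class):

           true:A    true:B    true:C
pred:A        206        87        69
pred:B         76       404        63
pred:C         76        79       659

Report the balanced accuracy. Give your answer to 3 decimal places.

0.706

Balanced accuracy = mean of per-class recall.
  A: recall = 206/358 = 0.5754
  B: recall = 404/570 = 0.7088
  C: recall = 659/791 = 0.8331
Mean = (0.5754 + 0.7088 + 0.8331) / 3 = 0.706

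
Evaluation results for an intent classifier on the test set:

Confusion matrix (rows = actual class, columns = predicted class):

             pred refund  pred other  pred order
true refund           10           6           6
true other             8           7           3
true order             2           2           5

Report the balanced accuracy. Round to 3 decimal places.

0.466

Balanced accuracy = mean of per-class recall.
  refund: recall = 10/22 = 0.4545
  other: recall = 7/18 = 0.3889
  order: recall = 5/9 = 0.5556
Mean = (0.4545 + 0.3889 + 0.5556) / 3 = 0.466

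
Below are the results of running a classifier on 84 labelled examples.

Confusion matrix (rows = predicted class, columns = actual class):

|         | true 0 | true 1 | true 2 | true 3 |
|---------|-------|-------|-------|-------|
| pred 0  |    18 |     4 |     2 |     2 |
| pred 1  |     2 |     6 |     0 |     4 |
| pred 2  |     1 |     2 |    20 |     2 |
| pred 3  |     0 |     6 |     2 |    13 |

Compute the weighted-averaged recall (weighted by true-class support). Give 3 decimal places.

0.679

Per-class recall (TP/(TP+FN)):
  0: TP=18, FN=2+1+0=3 → 18/21 = 0.8571
  1: TP=6, FN=4+2+6=12 → 6/18 = 0.3333
  2: TP=20, FN=2+0+2=4 → 20/24 = 0.8333
  3: TP=13, FN=2+4+2=8 → 13/21 = 0.6190
Weighted-recall = Σ (supportᵢ/N)·recallᵢ with N=84: (21/84)·0.8571 + (18/84)·0.3333 + (24/84)·0.8333 + (21/84)·0.6190 = 0.679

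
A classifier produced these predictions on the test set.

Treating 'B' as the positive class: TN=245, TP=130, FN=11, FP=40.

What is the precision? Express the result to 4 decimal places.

Precision = TP/(TP+FP) = 130/(130+40) = 130/170 = 0.7647

0.7647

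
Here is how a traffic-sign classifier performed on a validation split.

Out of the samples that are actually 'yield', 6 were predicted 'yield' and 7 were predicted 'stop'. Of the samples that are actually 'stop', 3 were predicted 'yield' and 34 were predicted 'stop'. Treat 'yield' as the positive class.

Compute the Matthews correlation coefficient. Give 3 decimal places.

0.434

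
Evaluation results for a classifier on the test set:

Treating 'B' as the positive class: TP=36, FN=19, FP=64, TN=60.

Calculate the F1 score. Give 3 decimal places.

0.465

Precision = TP/(TP+FP) = 36/100 = 0.3600
Recall = TP/(TP+FN) = 36/55 = 0.6545
F1 = 2·TP/(2·TP+FP+FN) = 72/155 = 0.465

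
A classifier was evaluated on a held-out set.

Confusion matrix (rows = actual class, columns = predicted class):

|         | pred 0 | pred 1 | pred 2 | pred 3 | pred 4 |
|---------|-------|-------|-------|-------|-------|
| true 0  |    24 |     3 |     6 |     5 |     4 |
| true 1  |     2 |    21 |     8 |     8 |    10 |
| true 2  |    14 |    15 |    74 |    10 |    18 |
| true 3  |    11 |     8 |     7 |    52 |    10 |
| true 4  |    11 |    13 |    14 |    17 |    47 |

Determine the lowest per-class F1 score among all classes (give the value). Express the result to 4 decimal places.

0.3853

Per-class F1 score (2·TP/(2·TP+FP+FN)):
  0: TP=24, FP=2+14+11+11=38, FN=3+6+5+4=18 → 48/104 = 0.46154
  1: TP=21, FP=3+15+8+13=39, FN=2+8+8+10=28 → 42/109 = 0.38532
  2: TP=74, FP=6+8+7+14=35, FN=14+15+10+18=57 → 148/240 = 0.61667
  3: TP=52, FP=5+8+10+17=40, FN=11+8+7+10=36 → 104/180 = 0.57778
  4: TP=47, FP=4+10+18+10=42, FN=11+13+14+17=55 → 94/191 = 0.49215
Lowest is class '1' with F1 score = 0.3853.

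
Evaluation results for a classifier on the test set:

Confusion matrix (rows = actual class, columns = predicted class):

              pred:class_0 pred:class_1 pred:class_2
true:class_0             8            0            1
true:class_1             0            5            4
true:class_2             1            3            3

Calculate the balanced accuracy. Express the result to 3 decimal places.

Balanced accuracy = mean of per-class recall.
  class_0: recall = 8/9 = 0.8889
  class_1: recall = 5/9 = 0.5556
  class_2: recall = 3/7 = 0.4286
Mean = (0.8889 + 0.5556 + 0.4286) / 3 = 0.624

0.624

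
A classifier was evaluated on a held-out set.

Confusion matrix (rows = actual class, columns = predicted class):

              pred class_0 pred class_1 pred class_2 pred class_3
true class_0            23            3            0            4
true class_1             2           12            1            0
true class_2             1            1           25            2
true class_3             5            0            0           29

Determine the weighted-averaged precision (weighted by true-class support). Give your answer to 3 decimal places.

0.829

Per-class precision (TP/(TP+FP)):
  class_0: TP=23, FP=2+1+5=8 → 23/31 = 0.7419
  class_1: TP=12, FP=3+1+0=4 → 12/16 = 0.7500
  class_2: TP=25, FP=0+1+0=1 → 25/26 = 0.9615
  class_3: TP=29, FP=4+0+2=6 → 29/35 = 0.8286
Weighted-precision = Σ (supportᵢ/N)·precisionᵢ with N=108: (30/108)·0.7419 + (15/108)·0.7500 + (29/108)·0.9615 + (34/108)·0.8286 = 0.829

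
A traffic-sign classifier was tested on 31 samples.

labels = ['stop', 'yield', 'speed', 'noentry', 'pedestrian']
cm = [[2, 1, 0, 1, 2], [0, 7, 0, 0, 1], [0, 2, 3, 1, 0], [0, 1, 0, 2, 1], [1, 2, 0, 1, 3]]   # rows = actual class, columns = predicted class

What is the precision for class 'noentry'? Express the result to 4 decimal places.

Treat 'noentry' as positive and all other classes as negative.
precision = TP/(TP+FP).
noentry: TP=2, FP=1+0+1+1=3 → 2/5 = 0.40000

0.4000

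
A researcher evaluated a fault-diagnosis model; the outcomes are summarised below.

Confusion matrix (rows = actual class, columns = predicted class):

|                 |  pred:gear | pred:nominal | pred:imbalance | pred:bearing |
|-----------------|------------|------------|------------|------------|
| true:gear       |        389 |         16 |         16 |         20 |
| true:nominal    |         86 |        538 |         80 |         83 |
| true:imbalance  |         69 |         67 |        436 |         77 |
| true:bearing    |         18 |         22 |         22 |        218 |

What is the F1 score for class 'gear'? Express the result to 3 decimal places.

0.776

Treat 'gear' as positive and all other classes as negative.
F1 score = 2·TP/(2·TP+FP+FN).
gear: TP=389, FP=86+69+18=173, FN=16+16+20=52 → 778/1003 = 0.7757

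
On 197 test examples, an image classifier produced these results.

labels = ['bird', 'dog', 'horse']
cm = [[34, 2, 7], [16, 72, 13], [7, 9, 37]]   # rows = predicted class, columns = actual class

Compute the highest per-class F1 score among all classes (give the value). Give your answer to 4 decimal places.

Per-class F1 score (2·TP/(2·TP+FP+FN)):
  bird: TP=34, FP=2+7=9, FN=16+7=23 → 68/100 = 0.68000
  dog: TP=72, FP=16+13=29, FN=2+9=11 → 144/184 = 0.78261
  horse: TP=37, FP=7+9=16, FN=7+13=20 → 74/110 = 0.67273
Highest is class 'dog' with F1 score = 0.7826.

0.7826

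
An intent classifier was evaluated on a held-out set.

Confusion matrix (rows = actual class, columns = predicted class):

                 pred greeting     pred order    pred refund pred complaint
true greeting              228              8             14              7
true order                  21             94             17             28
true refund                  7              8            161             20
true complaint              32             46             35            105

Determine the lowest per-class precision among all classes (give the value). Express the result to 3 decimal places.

Per-class precision (TP/(TP+FP)):
  greeting: TP=228, FP=21+7+32=60 → 228/288 = 0.7917
  order: TP=94, FP=8+8+46=62 → 94/156 = 0.6026
  refund: TP=161, FP=14+17+35=66 → 161/227 = 0.7093
  complaint: TP=105, FP=7+28+20=55 → 105/160 = 0.6563
Lowest is class 'order' with precision = 0.603.

0.603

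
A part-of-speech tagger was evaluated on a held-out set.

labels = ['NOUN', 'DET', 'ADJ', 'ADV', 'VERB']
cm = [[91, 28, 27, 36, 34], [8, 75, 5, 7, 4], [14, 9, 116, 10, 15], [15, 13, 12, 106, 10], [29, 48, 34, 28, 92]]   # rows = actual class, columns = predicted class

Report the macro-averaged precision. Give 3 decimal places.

0.554

Per-class precision (TP/(TP+FP)):
  NOUN: TP=91, FP=8+14+15+29=66 → 91/157 = 0.5796
  DET: TP=75, FP=28+9+13+48=98 → 75/173 = 0.4335
  ADJ: TP=116, FP=27+5+12+34=78 → 116/194 = 0.5979
  ADV: TP=106, FP=36+7+10+28=81 → 106/187 = 0.5668
  VERB: TP=92, FP=34+4+15+10=63 → 92/155 = 0.5935
Macro-precision = mean = (0.5796 + 0.4335 + 0.5979 + 0.5668 + 0.5935) / 5 = 0.554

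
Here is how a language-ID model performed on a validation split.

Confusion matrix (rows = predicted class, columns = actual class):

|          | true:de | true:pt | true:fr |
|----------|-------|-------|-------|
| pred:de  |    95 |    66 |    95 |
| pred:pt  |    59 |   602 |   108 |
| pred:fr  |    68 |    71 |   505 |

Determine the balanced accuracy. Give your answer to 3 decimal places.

0.652

Balanced accuracy = mean of per-class recall.
  de: recall = 95/222 = 0.4279
  pt: recall = 602/739 = 0.8146
  fr: recall = 505/708 = 0.7133
Mean = (0.4279 + 0.8146 + 0.7133) / 3 = 0.652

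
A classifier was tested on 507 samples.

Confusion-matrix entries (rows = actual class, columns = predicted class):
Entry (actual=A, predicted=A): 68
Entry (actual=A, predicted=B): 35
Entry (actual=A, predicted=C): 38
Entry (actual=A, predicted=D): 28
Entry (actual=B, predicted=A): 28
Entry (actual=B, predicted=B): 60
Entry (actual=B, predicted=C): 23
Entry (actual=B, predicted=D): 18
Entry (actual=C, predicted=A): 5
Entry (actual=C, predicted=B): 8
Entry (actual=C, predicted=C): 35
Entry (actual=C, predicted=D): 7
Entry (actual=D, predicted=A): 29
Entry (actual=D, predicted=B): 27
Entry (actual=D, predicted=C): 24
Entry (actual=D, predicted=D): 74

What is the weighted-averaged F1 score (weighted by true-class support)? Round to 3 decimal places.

Per-class F1 score (2·TP/(2·TP+FP+FN)):
  A: TP=68, FP=28+5+29=62, FN=35+38+28=101 → 136/299 = 0.4548
  B: TP=60, FP=35+8+27=70, FN=28+23+18=69 → 120/259 = 0.4633
  C: TP=35, FP=38+23+24=85, FN=5+8+7=20 → 70/175 = 0.4000
  D: TP=74, FP=28+18+7=53, FN=29+27+24=80 → 148/281 = 0.5267
Weighted-F1 score = Σ (supportᵢ/N)·F1 scoreᵢ with N=507: (169/507)·0.4548 + (129/507)·0.4633 + (55/507)·0.4000 + (154/507)·0.5267 = 0.473

0.473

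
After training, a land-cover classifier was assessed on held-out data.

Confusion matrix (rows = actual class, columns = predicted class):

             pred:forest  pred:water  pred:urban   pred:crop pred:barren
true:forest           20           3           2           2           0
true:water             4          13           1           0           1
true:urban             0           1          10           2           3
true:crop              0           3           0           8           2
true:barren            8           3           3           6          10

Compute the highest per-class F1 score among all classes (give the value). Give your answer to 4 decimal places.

0.6780

Per-class F1 score (2·TP/(2·TP+FP+FN)):
  forest: TP=20, FP=4+0+0+8=12, FN=3+2+2+0=7 → 40/59 = 0.67797
  water: TP=13, FP=3+1+3+3=10, FN=4+1+0+1=6 → 26/42 = 0.61905
  urban: TP=10, FP=2+1+0+3=6, FN=0+1+2+3=6 → 20/32 = 0.62500
  crop: TP=8, FP=2+0+2+6=10, FN=0+3+0+2=5 → 16/31 = 0.51613
  barren: TP=10, FP=0+1+3+2=6, FN=8+3+3+6=20 → 20/46 = 0.43478
Highest is class 'forest' with F1 score = 0.6780.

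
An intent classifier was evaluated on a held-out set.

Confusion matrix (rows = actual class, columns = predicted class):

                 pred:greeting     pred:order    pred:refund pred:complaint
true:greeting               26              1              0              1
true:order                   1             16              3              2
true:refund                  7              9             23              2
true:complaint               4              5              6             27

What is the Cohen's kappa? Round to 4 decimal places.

0.5896

Observed agreement pₒ = trace/N = 92/133 = 0.69173
Expected agreement pₑ = Σ (rowᵢ·colᵢ)/N² = (28·38 + 22·31 + 41·32 + 42·32)/133² = 0.24886
κ = (pₒ − pₑ)/(1 − pₑ) = (0.69173 − 0.24886)/(1 − 0.24886) = 0.5896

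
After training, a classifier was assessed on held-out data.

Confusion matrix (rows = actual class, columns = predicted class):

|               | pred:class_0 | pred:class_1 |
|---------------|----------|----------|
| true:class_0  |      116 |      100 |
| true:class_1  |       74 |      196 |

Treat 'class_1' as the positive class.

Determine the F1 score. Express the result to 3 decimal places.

0.693

Precision = TP/(TP+FP) = 196/296 = 0.6622
Recall = TP/(TP+FN) = 196/270 = 0.7259
F1 = 2·TP/(2·TP+FP+FN) = 392/566 = 0.693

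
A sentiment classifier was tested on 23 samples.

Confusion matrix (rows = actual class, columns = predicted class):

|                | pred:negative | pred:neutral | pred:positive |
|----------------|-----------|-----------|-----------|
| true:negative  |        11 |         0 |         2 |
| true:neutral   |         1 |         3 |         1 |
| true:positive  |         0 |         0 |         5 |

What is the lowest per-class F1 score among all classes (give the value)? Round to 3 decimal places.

0.750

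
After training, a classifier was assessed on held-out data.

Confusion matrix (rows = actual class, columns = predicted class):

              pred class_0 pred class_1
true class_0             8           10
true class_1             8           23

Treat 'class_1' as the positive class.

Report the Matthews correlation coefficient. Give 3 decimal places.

MCC = (TP·TN − FP·FN) / √((TP+FP)(TP+FN)(TN+FP)(TN+FN))
Numerator = 23·8 − 10·8 = 104
Denominator = √(33·31·18·16) = √294624 = 542.7928
MCC = 104 / 542.7928 = 0.192

0.192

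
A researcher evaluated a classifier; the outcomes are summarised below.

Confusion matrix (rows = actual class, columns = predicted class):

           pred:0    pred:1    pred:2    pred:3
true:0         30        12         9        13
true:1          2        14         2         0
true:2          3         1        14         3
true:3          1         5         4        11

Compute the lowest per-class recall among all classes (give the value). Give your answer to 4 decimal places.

0.4688

Per-class recall (TP/(TP+FN)):
  0: TP=30, FN=12+9+13=34 → 30/64 = 0.46875
  1: TP=14, FN=2+2+0=4 → 14/18 = 0.77778
  2: TP=14, FN=3+1+3=7 → 14/21 = 0.66667
  3: TP=11, FN=1+5+4=10 → 11/21 = 0.52381
Lowest is class '0' with recall = 0.4688.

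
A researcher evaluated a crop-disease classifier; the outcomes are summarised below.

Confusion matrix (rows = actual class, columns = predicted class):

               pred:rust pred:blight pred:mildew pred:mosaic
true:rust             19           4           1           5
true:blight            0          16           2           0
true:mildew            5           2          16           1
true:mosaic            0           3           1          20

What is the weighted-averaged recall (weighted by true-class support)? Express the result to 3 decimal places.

0.747

Per-class recall (TP/(TP+FN)):
  rust: TP=19, FN=4+1+5=10 → 19/29 = 0.6552
  blight: TP=16, FN=0+2+0=2 → 16/18 = 0.8889
  mildew: TP=16, FN=5+2+1=8 → 16/24 = 0.6667
  mosaic: TP=20, FN=0+3+1=4 → 20/24 = 0.8333
Weighted-recall = Σ (supportᵢ/N)·recallᵢ with N=95: (29/95)·0.6552 + (18/95)·0.8889 + (24/95)·0.6667 + (24/95)·0.8333 = 0.747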